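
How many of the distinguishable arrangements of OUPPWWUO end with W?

630

With the last slot taken by W, it remains to arrange the other 7 letters (OUPPWUO).
Those 7 letters have O appearing twice, P appearing twice, and U appearing twice, giving (7)!/(2!·2!·2!) = 630.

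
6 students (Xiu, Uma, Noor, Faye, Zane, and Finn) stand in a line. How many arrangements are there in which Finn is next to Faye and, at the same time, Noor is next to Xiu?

Treat {Finn,Faye} as one block (2 orders) and {Noor,Xiu} as another (2 orders).
That leaves 4 units to arrange: 2 × 2 × 4! = 4 × 24 = 96.

96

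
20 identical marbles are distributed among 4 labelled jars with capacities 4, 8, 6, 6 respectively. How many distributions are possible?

Ignoring the caps, the number of non-negative solutions to x_1+…+x_4 = 20 is C(23,3) = 1771.
Subtract solutions that violate a single cap (substitute x_i' = x_i − (cap_i+1)): x_1 ≥ 5 gives C(18,3) = 816; x_2 ≥ 9 gives C(14,3) = 364; x_3 ≥ 7 gives C(16,3) = 560; x_4 ≥ 7 gives C(16,3) = 560. Together 2300.
Add back pairs where two caps are both exceeded: 84 + 165 + 165 + 35 + 35 + 84 = 568.
Subtract triples: 0 + 0 + 4 + 0 = 4.
By inclusion–exclusion the count is 1771 − 2300 + 568 − 4 = 35.

35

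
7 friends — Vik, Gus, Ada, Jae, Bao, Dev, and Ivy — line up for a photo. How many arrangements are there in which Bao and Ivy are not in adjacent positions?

3600

Of the 7! = 5040 arrangements, those with Bao and Ivy adjacent number 2 × 6! = 1440 (treat the pair as a block with 2 internal orders).
Complementary counting: 5040 − 1440 = 3600.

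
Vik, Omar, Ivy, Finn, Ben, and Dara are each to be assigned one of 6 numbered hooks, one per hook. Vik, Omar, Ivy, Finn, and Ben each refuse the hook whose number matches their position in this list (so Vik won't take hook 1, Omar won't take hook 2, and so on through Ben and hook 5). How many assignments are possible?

309

Let Aᵢ (for 1 ≤ i ≤ 5) be the placements that put person i in their forbidden hook. Any j of these fix j positions, leaving (6−j)! ways to fill the rest, and there are C(5,j) ways to pick which j.
By inclusion–exclusion, the number of valid placements is Σ_{j=0}^{5} (−1)^j C(5,j)·(6−j)!.
Computing: 720 − 600 + 240 − 60 + 10 − 1 = 309.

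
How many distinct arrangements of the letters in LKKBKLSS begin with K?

Fix K in the first position and arrange the remaining 7 letters.
Those 7 letters have K appearing twice, L appearing twice, and S appearing twice, giving (7)!/(2!·2!·2!) = 630.

630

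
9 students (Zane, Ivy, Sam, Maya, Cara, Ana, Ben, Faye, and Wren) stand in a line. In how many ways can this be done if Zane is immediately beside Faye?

80640

Treat {Zane, Faye} as a single unit. There are 8 units to order, and the pair itself can be ordered 2 ways.
So the count is 2·(8)! = 80640.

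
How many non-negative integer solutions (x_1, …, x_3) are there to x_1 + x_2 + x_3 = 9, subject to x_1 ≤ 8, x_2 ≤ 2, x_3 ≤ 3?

By stars and bars, unrestricted non-negative solutions to x_1+…+x_3 = 9 number C(9+2,2) = 55.
Subtract solutions that violate a single cap (substitute x_i' = x_i − (cap_i+1)): x_1 ≥ 9 gives C(2,2) = 1; x_2 ≥ 3 gives C(8,2) = 28; x_3 ≥ 4 gives C(7,2) = 21. Together 50.
Add back pairs where two caps are both exceeded: 0 + 0 + 6 = 6.
By inclusion–exclusion the count is 55 − 50 + 6 = 11.

11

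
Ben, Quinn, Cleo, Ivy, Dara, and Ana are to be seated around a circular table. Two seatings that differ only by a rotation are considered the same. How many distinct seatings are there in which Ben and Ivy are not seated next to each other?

72

All circular seatings of 6 people number (5)! = 120.
Seatings with Ben beside Ivy: treat them as a block with 2 internal orders, giving 2 × (4)! = 48.
Subtracting, 120 − 48 = 72.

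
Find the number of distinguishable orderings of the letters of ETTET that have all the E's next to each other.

Treat the 2 copies of E as a single block. The multiset to arrange is then {EE, T, T, T}, 4 items in all.
That gives (4)!/(3!) = 4 arrangements.

4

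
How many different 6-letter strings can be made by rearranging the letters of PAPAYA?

Letter multiplicities in PAPAYA: A×3, P×2, Y×1.
Dividing 6! = 720 by 3!·2! = 12 for the repeated letters gives 60.

60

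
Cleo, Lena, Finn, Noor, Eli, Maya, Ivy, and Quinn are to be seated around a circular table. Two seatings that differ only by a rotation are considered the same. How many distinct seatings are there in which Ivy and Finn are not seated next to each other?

3600

All circular seatings of 8 people number (7)! = 5040.
Those with Ivy next to Finn: fuse the pair into one unit and seat 7 units around a circle — 2·(6)! = 1440.
Subtracting, 5040 − 1440 = 3600.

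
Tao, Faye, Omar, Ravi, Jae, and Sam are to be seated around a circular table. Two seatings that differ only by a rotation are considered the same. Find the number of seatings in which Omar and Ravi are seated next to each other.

Glue Omar and Ravi into a block (2 internal orders). Seating 5 units around a circle gives (4)! arrangements.
So 2 × (4)! = 2 × 24 = 48.

48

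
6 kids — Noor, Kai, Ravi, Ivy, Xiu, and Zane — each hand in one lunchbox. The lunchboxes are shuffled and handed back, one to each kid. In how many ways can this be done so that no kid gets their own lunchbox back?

265

Count assignments avoiding every fixed point. For any j of the 6 kids fixed to their own lunchbox, the other 6−j can be arranged in (6−j)! ways.
By inclusion–exclusion this is Σ_{j=0}^{6} (−1)^j C(6,j)·(6−j)!.
Computing: 720 − 720 + 360 − 120 + 30 − 6 + 1 = 265.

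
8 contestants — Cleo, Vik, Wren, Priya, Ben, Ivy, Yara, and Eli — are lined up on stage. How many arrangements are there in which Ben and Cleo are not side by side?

30240

There are 8! = 40320 arrangements in all. If Ben and Cleo are adjacent, merging them into one block gives 2·(7)! = 10080 arrangements.
So 40320 − 10080 = 30240 arrangements keep them apart.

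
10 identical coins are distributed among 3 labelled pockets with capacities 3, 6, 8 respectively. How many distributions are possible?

25

Without the upper bounds there are C(12,2) = 66 ways to split 10 among 3 pockets.
Subtract solutions that violate a single cap (substitute x_i' = x_i − (cap_i+1)): x_1 ≥ 4 gives C(8,2) = 28; x_2 ≥ 7 gives C(5,2) = 10; x_3 ≥ 9 gives C(3,2) = 3. Together 41.
No two caps can be exceeded simultaneously, so the pair terms are all 0.
By inclusion–exclusion the count is 66 − 41 + 0 = 25.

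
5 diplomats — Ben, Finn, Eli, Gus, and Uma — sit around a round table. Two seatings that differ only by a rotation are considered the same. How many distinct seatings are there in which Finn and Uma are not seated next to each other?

12

All circular seatings of 5 people number (4)! = 24.
Seatings with Finn beside Uma: treat them as a block with 2 internal orders, giving 2 × (3)! = 12.
Subtracting, 24 − 12 = 12.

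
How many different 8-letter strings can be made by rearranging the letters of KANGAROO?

KANGAROO has 8 letters with A appearing twice and O appearing twice.
So there are 8! / (2!·2!) = 10080 distinguishable arrangements.

10080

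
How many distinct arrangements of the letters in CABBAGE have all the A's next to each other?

Treat the 2 copies of A as a single block. The multiset to arrange is then {AA, B, B, C, E, G}, 6 items in all.
That gives (6)!/(2!) = 360 arrangements.

360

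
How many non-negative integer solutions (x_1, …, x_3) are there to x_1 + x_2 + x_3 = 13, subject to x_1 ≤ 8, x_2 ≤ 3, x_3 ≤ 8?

22

By stars and bars, unrestricted non-negative solutions to x_1+…+x_3 = 13 number C(13+2,2) = 105.
Subtract solutions that violate a single cap (substitute x_i' = x_i − (cap_i+1)): x_1 ≥ 9 gives C(6,2) = 15; x_2 ≥ 4 gives C(11,2) = 55; x_3 ≥ 9 gives C(6,2) = 15. Together 85.
Add back pairs where two caps are both exceeded: 1 + 0 + 1 = 2.
By inclusion–exclusion the count is 105 − 85 + 2 = 22.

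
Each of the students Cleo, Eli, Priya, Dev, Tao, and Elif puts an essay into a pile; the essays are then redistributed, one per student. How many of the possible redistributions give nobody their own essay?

This is the derangement count D_6: permutations of 6 items with no fixed point.
By inclusion–exclusion this is Σ_{j=0}^{6} (−1)^j C(6,j)·(6−j)!.
Computing: 720 − 720 + 360 − 120 + 30 − 6 + 1 = 265.

265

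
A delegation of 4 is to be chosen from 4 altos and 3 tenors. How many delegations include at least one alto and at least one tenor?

34

Unrestricted: C(7,4) = 35 ways to pick any 4 of the 7.
Selections missing a whole group: no altos → C(3,4) = 0; no tenors → C(4,4) = 1.
Both groups omitted at once is impossible, so 35 − 1 = 34.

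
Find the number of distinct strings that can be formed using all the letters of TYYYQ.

The 5 letters of TYYYQ have repeats: Y appearing 3 times.
The number of distinct arrangements is 5!/(3!) = 120/6 = 20.

20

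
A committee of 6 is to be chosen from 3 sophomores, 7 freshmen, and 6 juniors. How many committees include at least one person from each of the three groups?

6006

Total 6-person selections from all 16: C(16,6) = 8008.
Selections missing a whole group: no sophomores → C(13,6) = 1716; no freshmen → C(9,6) = 84; no juniors → C(10,6) = 210.
Add back selections omitting two groups (i.e. drawn from a single group): C(3,6) + C(7,6) + C(6,6) = 8.
By inclusion–exclusion: 8008 − 2010 + 8 = 6006.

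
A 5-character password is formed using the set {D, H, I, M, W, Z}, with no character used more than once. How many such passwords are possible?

720

With no repetition, fill the 5 characters in order: 6 choices, then 5, down to 2.
That product is 6 × 5 × 4 × 3 × 2 = 720.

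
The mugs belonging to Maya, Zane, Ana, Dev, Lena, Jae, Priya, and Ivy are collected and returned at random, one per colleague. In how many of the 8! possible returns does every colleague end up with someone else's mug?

Count assignments avoiding every fixed point. For any j of the 8 colleagues fixed to their own mug, the other 8−j can be arranged in (8−j)! ways.
By inclusion–exclusion this is Σ_{j=0}^{8} (−1)^j C(8,j)·(8−j)!.
Computing: 40320 − 40320 + 20160 − 6720 + 1680 − 336 + 56 − 8 + 1 = 14833.

14833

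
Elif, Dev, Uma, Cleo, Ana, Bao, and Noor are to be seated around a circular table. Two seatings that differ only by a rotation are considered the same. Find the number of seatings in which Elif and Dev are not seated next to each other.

All circular seatings of 7 people number (6)! = 720.
Those with Elif next to Dev: fuse the pair into one unit and seat 6 units around a circle — 2·(5)! = 240.
Subtracting, 720 − 240 = 480.

480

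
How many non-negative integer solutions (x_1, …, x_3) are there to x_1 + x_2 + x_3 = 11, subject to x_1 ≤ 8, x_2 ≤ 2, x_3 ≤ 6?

Without the upper bounds there are C(13,2) = 78 ways to split 11 among 3 variables.
Subtract solutions that violate a single cap (substitute x_i' = x_i − (cap_i+1)): x_1 ≥ 9 gives C(4,2) = 6; x_2 ≥ 3 gives C(10,2) = 45; x_3 ≥ 7 gives C(6,2) = 15. Together 66.
Add back pairs where two caps are both exceeded: 0 + 0 + 3 = 3.
By inclusion–exclusion the count is 78 − 66 + 3 = 15.

15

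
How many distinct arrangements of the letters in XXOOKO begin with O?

30

Fix O in the first position and arrange the remaining 5 letters.
Those 5 letters have O appearing twice and X appearing twice, giving (5)!/(2!·2!) = 30.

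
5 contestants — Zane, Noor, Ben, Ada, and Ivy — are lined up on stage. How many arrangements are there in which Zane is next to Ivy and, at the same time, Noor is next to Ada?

Treat {Zane,Ivy} as one block (2 orders) and {Noor,Ada} as another (2 orders).
That leaves 3 units to arrange: 2 × 2 × 3! = 4 × 6 = 24.

24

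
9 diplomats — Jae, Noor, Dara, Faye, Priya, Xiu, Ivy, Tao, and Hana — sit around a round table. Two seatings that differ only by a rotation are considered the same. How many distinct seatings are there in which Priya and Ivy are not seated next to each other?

Without the restriction there are (8)! = 40320 seatings.
Seatings with Priya beside Ivy: treat them as a block with 2 internal orders, giving 2 × (7)! = 10080.
Subtracting, 40320 − 10080 = 30240.

30240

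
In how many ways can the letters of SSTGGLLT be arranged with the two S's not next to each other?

1890

There are 8!/(2!·2!·2!·2!) = 2520 arrangements of SSTGGLLT in total.
If the two S's are adjacent, glue them into one block, leaving 7 items to arrange: (7)!/(2!·2!·2!) = 630 ways.
Hence 2520 − 630 = 1890.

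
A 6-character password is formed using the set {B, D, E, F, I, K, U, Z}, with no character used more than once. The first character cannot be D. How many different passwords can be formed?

The first character has 8−1 = 7 choices (anything except D).
The remaining 5 characters are filled from the other 7 symbols without repetition: 7 × 6 × 5 × 4 × 3 = 2520.
Total: 7 × 2520 = 17640.

17640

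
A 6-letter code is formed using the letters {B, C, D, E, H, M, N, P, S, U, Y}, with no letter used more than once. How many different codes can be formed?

332640

Choose and order 6 of the 11 symbols: the first letter has 11 options, the next 10, and so on down to 6.
11 × 10 × 9 × 8 × 7 × 6 = 332640.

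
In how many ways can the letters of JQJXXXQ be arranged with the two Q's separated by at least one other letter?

150

There are 7!/(3!·2!·2!) = 210 arrangements of JQJXXXQ in total.
Arrangements with the Q's together: treat QQ as one letter, giving (6)!/(3!·2!) = 60.
Hence 210 − 60 = 150.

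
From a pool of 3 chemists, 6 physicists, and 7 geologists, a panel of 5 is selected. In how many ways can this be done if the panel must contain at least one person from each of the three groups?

Total 5-person selections from all 16: C(16,5) = 4368.
Subtract selections that omit an entire group: no chemists → C(13,5) = 1287; no physicists → C(10,5) = 252; no geologists → C(9,5) = 126.
Add back selections omitting two groups (i.e. drawn from a single group): C(3,5) + C(6,5) + C(7,5) = 27.
By inclusion–exclusion: 4368 − 1665 + 27 = 2730.

2730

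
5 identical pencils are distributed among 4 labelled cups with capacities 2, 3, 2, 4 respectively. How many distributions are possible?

Without the upper bounds there are C(8,3) = 56 ways to split 5 among 4 cups.
Subtract solutions that violate a single cap (substitute x_i' = x_i − (cap_i+1)): x_1 ≥ 3 gives C(5,3) = 10; x_2 ≥ 4 gives C(4,3) = 4; x_3 ≥ 3 gives C(5,3) = 10; x_4 ≥ 5 gives C(3,3) = 1. Together 25.
No two caps can be exceeded simultaneously, so the pair terms are all 0.
By inclusion–exclusion the count is 56 − 25 + 0 = 31.

31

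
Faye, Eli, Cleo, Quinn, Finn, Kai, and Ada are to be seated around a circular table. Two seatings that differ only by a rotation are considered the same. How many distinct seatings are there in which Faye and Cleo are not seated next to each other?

480

Without the restriction there are (6)! = 720 seatings.
Seatings with Faye beside Cleo: treat them as a block with 2 internal orders, giving 2 × (5)! = 240.
Subtracting, 720 − 240 = 480.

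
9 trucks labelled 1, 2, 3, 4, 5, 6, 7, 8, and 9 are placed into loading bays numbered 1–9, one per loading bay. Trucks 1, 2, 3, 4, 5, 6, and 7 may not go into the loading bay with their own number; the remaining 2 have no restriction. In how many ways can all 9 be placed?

Let Aᵢ (for 1 ≤ i ≤ 7) be the placements that put truck i in its forbidden loading bay. Any j of these fix j positions, leaving (9−j)! ways to fill the rest, and there are C(7,j) ways to pick which j.
By inclusion–exclusion, the number of valid placements is Σ_{j=0}^{7} (−1)^j C(7,j)·(9−j)!.
Computing: 362880 − 282240 + 105840 − 25200 + 4200 − 504 + 42 − 2 = 165016.

165016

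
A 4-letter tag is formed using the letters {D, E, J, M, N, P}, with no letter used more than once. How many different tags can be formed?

360

Choose and order 4 of the 6 symbols: the first letter has 6 options, the next 5, then 4, 3.
6 × 5 × 4 × 3 = 360.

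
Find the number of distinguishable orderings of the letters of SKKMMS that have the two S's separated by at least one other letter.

60

There are 6!/(2!·2!·2!) = 90 arrangements of SKKMMS in total.
If the two S's are adjacent, glue them into one block, leaving 5 items to arrange: (5)!/(2!·2!) = 30 ways.
Subtracting, 90 − 30 = 60 arrangements keep the S's apart.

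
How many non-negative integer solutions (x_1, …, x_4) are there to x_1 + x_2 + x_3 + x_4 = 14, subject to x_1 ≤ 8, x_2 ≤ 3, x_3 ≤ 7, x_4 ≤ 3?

Without the upper bounds there are C(17,3) = 680 ways to split 14 among 4 variables.
Subtract solutions that violate a single cap (substitute x_i' = x_i − (cap_i+1)): x_1 ≥ 9 gives C(8,3) = 56; x_2 ≥ 4 gives C(13,3) = 286; x_3 ≥ 8 gives C(9,3) = 84; x_4 ≥ 4 gives C(13,3) = 286. Together 712.
Add back pairs where two caps are both exceeded: 4 + 0 + 4 + 10 + 84 + 10 = 112.
By inclusion–exclusion the count is 680 − 712 + 112 = 80.

80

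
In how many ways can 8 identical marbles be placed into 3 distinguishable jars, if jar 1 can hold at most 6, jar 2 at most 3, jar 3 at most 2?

9

By stars and bars, unrestricted non-negative solutions to x_1+…+x_3 = 8 number C(8+2,2) = 45.
Subtract solutions that violate a single cap (substitute x_i' = x_i − (cap_i+1)): x_1 ≥ 7 gives C(3,2) = 3; x_2 ≥ 4 gives C(6,2) = 15; x_3 ≥ 3 gives C(7,2) = 21. Together 39.
Add back pairs where two caps are both exceeded: 0 + 0 + 3 = 3.
By inclusion–exclusion the count is 45 − 39 + 3 = 9.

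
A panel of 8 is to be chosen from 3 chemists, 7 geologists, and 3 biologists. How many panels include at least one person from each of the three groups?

1197

With no constraint there are C(13,8) = 1287 possible selections.
Selections missing a whole group: no chemists → C(10,8) = 45; no geologists → C(6,8) = 0; no biologists → C(10,8) = 45.
Add back selections omitting two groups (i.e. drawn from a single group): C(3,8) + C(7,8) + C(3,8) = 0.
By inclusion–exclusion: 1287 − 90 + 0 = 1197.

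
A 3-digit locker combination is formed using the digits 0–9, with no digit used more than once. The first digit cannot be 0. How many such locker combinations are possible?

648

The first digit has 10−1 = 9 choices (anything except 0).
The remaining 2 digits are filled from the other 9 symbols without repetition: 9 × 8 = 72.
Total: 9 × 72 = 648.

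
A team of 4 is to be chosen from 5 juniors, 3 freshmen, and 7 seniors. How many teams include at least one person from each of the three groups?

630

Unrestricted: C(15,4) = 1365 ways to pick any 4 of the 15.
Subtract selections that omit an entire group: no juniors → C(10,4) = 210; no freshmen → C(12,4) = 495; no seniors → C(8,4) = 70.
Add back selections omitting two groups (i.e. drawn from a single group): C(5,4) + C(3,4) + C(7,4) = 40.
By inclusion–exclusion: 1365 − 775 + 40 = 630.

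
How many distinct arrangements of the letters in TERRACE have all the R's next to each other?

360

Treat the 2 copies of R as a single block. The multiset to arrange is then {RR, A, C, E, E, T}, 6 items in all.
That gives (6)!/(2!) = 360 arrangements.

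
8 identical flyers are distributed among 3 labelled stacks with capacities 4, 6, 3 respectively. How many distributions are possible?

17

Without the upper bounds there are C(10,2) = 45 ways to split 8 among 3 stacks.
Subtract solutions that violate a single cap (substitute x_i' = x_i − (cap_i+1)): x_1 ≥ 5 gives C(5,2) = 10; x_2 ≥ 7 gives C(3,2) = 3; x_3 ≥ 4 gives C(6,2) = 15. Together 28.
No two caps can be exceeded simultaneously, so the pair terms are all 0.
By inclusion–exclusion the count is 45 − 28 + 0 = 17.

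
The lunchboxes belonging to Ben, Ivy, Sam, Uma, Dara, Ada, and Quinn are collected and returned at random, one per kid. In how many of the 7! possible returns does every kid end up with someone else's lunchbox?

1854

Let Aᵢ be the assignments in which kid i gets their own lunchbox. We want the size of the complement of A₁∪…∪A_7.
By inclusion–exclusion this is Σ_{j=0}^{7} (−1)^j C(7,j)·(7−j)!.
Computing: 5040 − 5040 + 2520 − 840 + 210 − 42 + 7 − 1 = 1854.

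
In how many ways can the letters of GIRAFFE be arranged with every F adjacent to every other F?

720

Treat the 2 copies of F as a single block. The multiset to arrange is then {FF, A, E, G, I, R}, 6 items in all.
All 6 items are distinct, so there are (6)! = 720 arrangements.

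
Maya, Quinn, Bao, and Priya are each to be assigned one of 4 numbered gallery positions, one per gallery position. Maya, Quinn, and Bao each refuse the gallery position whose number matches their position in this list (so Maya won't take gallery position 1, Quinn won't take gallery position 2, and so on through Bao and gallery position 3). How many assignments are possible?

Let Aᵢ (for i ∈ {1, 2, 3}) be the placements that put person i in their forbidden gallery position. Any j of these fix j positions, leaving (4−j)! ways to fill the rest, and there are C(3,j) ways to pick which j.
By inclusion–exclusion, the number of valid placements is Σ_{j=0}^{3} (−1)^j C(3,j)·(4−j)!.
Computing: 24 − 18 + 6 − 1 = 11.

11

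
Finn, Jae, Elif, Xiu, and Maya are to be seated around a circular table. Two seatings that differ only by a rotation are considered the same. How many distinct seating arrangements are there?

24

Around a circle, 5 distinct people have 5!/5 = (4)! = 24 rotationally distinct seatings.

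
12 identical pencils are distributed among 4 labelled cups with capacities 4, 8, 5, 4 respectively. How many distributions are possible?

Ignoring the caps, the number of non-negative solutions to x_1+…+x_4 = 12 is C(15,3) = 455.
Subtract solutions that violate a single cap (substitute x_i' = x_i − (cap_i+1)): x_1 ≥ 5 gives C(10,3) = 120; x_2 ≥ 9 gives C(6,3) = 20; x_3 ≥ 6 gives C(9,3) = 84; x_4 ≥ 5 gives C(10,3) = 120. Together 344.
Add back pairs where two caps are both exceeded: 0 + 4 + 10 + 0 + 0 + 4 = 18.
By inclusion–exclusion the count is 455 − 344 + 18 = 129.

129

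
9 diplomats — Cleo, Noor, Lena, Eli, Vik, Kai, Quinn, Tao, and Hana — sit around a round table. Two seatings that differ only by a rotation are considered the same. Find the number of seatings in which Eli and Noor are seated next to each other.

10080

Glue Eli and Noor into a block (2 internal orders). Seating 8 units around a circle gives (7)! arrangements.
So 2 × (7)! = 2 × 5040 = 10080.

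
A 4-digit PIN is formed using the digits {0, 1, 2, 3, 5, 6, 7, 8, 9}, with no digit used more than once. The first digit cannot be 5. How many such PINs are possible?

2688

The first digit has 9−1 = 8 choices (anything except 5).
The remaining 3 digits are filled from the other 8 symbols without repetition: 8 × 7 × 6 = 336.
Total: 8 × 336 = 2688.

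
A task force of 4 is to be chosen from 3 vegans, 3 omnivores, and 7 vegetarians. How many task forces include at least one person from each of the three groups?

315

Total 4-person selections from all 13: C(13,4) = 715.
Selections missing a whole group: no vegans → C(10,4) = 210; no omnivores → C(10,4) = 210; no vegetarians → C(6,4) = 15.
Add back selections omitting two groups (i.e. drawn from a single group): C(3,4) + C(3,4) + C(7,4) = 35.
By inclusion–exclusion: 715 − 435 + 35 = 315.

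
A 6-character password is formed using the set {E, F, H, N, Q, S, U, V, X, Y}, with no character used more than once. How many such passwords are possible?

151200

With no repetition, fill the 6 characters in order: 10 choices, then 9, down to 5.
That product is 10 × 9 × 8 × 7 × 6 × 5 = 151200.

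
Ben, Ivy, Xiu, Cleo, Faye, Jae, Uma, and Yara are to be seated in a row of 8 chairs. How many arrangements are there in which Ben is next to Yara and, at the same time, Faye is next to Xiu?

Treat {Ben,Yara} as one block (2 orders) and {Faye,Xiu} as another (2 orders).
That leaves 6 units to arrange: 2 × 2 × 6! = 4 × 720 = 2880.

2880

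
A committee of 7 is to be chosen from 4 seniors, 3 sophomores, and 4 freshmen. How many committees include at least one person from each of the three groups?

With no constraint there are C(11,7) = 330 possible selections.
Subtract selections that omit an entire group: no seniors → C(7,7) = 1; no sophomores → C(8,7) = 8; no freshmen → C(7,7) = 1.
Add back selections omitting two groups (i.e. drawn from a single group): C(4,7) + C(3,7) + C(4,7) = 0.
By inclusion–exclusion: 330 − 10 + 0 = 320.

320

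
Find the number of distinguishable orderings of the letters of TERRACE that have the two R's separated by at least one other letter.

There are 7!/(2!·2!) = 1260 arrangements of TERRACE in total.
If the two R's are adjacent, glue them into one block, leaving 6 items to arrange: (6)!/(2!) = 360 ways.
Hence 1260 − 360 = 900.

900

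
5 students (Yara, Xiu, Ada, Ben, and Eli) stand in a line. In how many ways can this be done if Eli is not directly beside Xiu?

72

There are 5! = 120 arrangements in all. If Eli and Xiu are adjacent, merging them into one block gives 2·(4)! = 48 arrangements.
So 120 − 48 = 72 arrangements keep them apart.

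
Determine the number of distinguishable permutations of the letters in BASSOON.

Letter multiplicities in BASSOON: A×1, B×1, N×1, O×2, S×2.
Dividing 7! = 5040 by 2!·2! = 4 for the repeated letters gives 1260.

1260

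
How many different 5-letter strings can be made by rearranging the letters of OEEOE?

OEEOE has 5 letters with E appearing 3 times and O appearing twice.
Dividing 5! = 120 by 3!·2! = 12 for the repeated letters gives 10.

10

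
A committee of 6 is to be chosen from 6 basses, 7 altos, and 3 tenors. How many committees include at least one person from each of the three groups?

6006

With no constraint there are C(16,6) = 8008 possible selections.
Selections missing a whole group: no basses → C(10,6) = 210; no altos → C(9,6) = 84; no tenors → C(13,6) = 1716.
Add back selections omitting two groups (i.e. drawn from a single group): C(6,6) + C(7,6) + C(3,6) = 8.
By inclusion–exclusion: 8008 − 2010 + 8 = 6006.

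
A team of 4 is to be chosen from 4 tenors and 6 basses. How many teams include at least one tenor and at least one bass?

194

Unrestricted: C(10,4) = 210 ways to pick any 4 of the 10.
Selections missing a whole group: no tenors → C(6,4) = 15; no basses → C(4,4) = 1.
Both groups omitted at once is impossible, so 210 − 16 = 194.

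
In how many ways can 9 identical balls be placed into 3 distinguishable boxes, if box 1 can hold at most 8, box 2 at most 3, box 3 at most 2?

11

Ignoring the caps, the number of non-negative solutions to x_1+…+x_3 = 9 is C(11,2) = 55.
Subtract solutions that violate a single cap (substitute x_i' = x_i − (cap_i+1)): x_1 ≥ 9 gives C(2,2) = 1; x_2 ≥ 4 gives C(7,2) = 21; x_3 ≥ 3 gives C(8,2) = 28. Together 50.
Add back pairs where two caps are both exceeded: 0 + 0 + 6 = 6.
By inclusion–exclusion the count is 55 − 50 + 6 = 11.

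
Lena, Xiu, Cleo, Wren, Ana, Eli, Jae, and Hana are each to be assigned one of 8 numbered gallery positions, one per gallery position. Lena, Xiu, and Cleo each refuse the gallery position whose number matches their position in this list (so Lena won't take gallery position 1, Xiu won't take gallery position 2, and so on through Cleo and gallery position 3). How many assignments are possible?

Let Aᵢ (for i ∈ {1, 2, 3}) be the placements that put person i in their forbidden gallery position. Any j of these fix j positions, leaving (8−j)! ways to fill the rest, and there are C(3,j) ways to pick which j.
By inclusion–exclusion, the number of valid placements is Σ_{j=0}^{3} (−1)^j C(3,j)·(8−j)!.
Computing: 40320 − 15120 + 2160 − 120 = 27240.

27240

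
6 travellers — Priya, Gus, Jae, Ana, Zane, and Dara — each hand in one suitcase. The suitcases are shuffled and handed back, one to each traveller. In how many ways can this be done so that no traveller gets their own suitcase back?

265

This is the derangement count D_6: permutations of 6 items with no fixed point.
By inclusion–exclusion this is Σ_{j=0}^{6} (−1)^j C(6,j)·(6−j)!.
Computing: 720 − 720 + 360 − 120 + 30 − 6 + 1 = 265.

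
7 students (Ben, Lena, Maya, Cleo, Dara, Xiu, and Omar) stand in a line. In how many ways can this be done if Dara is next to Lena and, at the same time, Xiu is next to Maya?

Treat {Dara,Lena} as one block (2 orders) and {Xiu,Maya} as another (2 orders).
That leaves 5 units to arrange: 2 × 2 × 5! = 4 × 120 = 480.

480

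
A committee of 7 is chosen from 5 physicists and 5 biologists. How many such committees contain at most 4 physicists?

Split by how many physicists are chosen (0 through 4).
Sum: C(5,0)·C(5,7) + C(5,1)·C(5,6) + C(5,2)·C(5,5) + C(5,3)·C(5,4) + C(5,4)·C(5,3) = 0 + 0 + 10 + 50 + 50 = 110.

110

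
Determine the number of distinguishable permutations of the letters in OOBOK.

Letter multiplicities in OOBOK: B×1, K×1, O×3.
The number of distinct arrangements is 5!/(3!) = 120/6 = 20.

20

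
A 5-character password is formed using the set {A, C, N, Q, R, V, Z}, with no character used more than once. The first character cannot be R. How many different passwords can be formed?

2160

The first character has 7−1 = 6 choices (anything except R).
The remaining 4 characters are filled from the other 6 symbols without repetition: 6 × 5 × 4 × 3 = 360.
Total: 6 × 360 = 2160.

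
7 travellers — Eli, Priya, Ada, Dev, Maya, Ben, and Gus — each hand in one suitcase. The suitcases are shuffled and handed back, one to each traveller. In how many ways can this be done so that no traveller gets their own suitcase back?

Count assignments avoiding every fixed point. For any j of the 7 travellers fixed to their own suitcase, the other 7−j can be arranged in (7−j)! ways.
By inclusion–exclusion this is Σ_{j=0}^{7} (−1)^j C(7,j)·(7−j)!.
Computing: 5040 − 5040 + 2520 − 840 + 210 − 42 + 7 − 1 = 1854.

1854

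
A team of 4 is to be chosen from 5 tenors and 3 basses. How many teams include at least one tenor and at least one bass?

65

Unrestricted: C(8,4) = 70 ways to pick any 4 of the 8.
Selections missing a whole group: no tenors → C(3,4) = 0; no basses → C(5,4) = 5.
Both groups omitted at once is impossible, so 70 − 5 = 65.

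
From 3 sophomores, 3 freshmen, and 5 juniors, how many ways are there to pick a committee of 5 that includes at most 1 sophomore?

Split by how many sophomores are chosen (0 through 1).
Sum: C(3,0)·C(8,5) + C(3,1)·C(8,4) = 56 + 210 = 266.

266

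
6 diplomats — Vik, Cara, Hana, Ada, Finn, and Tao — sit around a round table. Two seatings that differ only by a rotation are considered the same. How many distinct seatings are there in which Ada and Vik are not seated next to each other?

Without the restriction there are (5)! = 120 seatings.
Seatings with Ada beside Vik: treat them as a block with 2 internal orders, giving 2 × (4)! = 48.
Subtracting, 120 − 48 = 72.

72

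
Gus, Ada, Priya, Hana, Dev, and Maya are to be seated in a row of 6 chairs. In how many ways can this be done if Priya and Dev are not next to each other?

Of the 6! = 720 arrangements, those with Priya and Dev adjacent number 2 × 5! = 240 (treat the pair as a block with 2 internal orders).
So 720 − 240 = 480 arrangements keep them apart.

480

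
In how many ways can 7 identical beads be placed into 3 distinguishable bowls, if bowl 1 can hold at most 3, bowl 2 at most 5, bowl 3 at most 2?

9

Without the upper bounds there are C(9,2) = 36 ways to split 7 among 3 bowls.
Subtract solutions that violate a single cap (substitute x_i' = x_i − (cap_i+1)): x_1 ≥ 4 gives C(5,2) = 10; x_2 ≥ 6 gives C(3,2) = 3; x_3 ≥ 3 gives C(6,2) = 15. Together 28.
Add back pairs where two caps are both exceeded: 0 + 1 + 0 = 1.
By inclusion–exclusion the count is 36 − 28 + 1 = 9.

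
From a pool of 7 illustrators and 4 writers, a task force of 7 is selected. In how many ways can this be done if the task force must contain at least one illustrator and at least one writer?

329

Unrestricted: C(11,7) = 330 ways to pick any 7 of the 11.
Subtract selections that omit an entire group: no illustrators → C(4,7) = 0; no writers → C(7,7) = 1.
Both groups omitted at once is impossible, so 330 − 1 = 329.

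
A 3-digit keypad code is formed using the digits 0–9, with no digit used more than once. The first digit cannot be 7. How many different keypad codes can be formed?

The first digit has 10−1 = 9 choices (anything except 7).
The remaining 2 digits are filled from the other 9 symbols without repetition: 9 × 8 = 72.
Total: 9 × 72 = 648.

648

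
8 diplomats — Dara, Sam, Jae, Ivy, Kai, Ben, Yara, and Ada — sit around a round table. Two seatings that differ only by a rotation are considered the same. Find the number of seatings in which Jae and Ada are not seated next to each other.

All circular seatings of 8 people number (7)! = 5040.
Those with Jae next to Ada: fuse the pair into one unit and seat 7 units around a circle — 2·(6)! = 1440.
Subtracting, 5040 − 1440 = 3600.

3600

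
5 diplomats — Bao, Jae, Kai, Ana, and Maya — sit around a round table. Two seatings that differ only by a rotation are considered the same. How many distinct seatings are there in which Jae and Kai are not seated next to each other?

12

All circular seatings of 5 people number (4)! = 24.
Those with Jae next to Kai: fuse the pair into one unit and seat 4 units around a circle — 2·(3)! = 12.
Subtracting, 24 − 12 = 12.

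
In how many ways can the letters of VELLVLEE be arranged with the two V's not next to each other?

There are 8!/(3!·3!·2!) = 560 arrangements of VELLVLEE in total.
If the two V's are adjacent, glue them into one block, leaving 7 items to arrange: (7)!/(3!·3!) = 140 ways.
Subtracting, 560 − 140 = 420 arrangements keep the V's apart.

420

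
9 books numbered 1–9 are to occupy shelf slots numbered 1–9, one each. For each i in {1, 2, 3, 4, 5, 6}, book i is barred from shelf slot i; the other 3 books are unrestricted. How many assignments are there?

183822

Let Aᵢ (for 1 ≤ i ≤ 6) be the placements that put book i in its forbidden shelf slot. Any j of these fix j positions, leaving (9−j)! ways to fill the rest, and there are C(6,j) ways to pick which j.
By inclusion–exclusion, the number of valid placements is Σ_{j=0}^{6} (−1)^j C(6,j)·(9−j)!.
Computing: 362880 − 241920 + 75600 − 14400 + 1800 − 144 + 6 = 183822.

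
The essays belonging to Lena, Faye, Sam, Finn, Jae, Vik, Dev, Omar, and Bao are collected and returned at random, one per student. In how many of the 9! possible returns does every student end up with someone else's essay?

133496

Let Aᵢ be the assignments in which student i gets their own essay. We want the size of the complement of A₁∪…∪A_9.
By inclusion–exclusion this is Σ_{j=0}^{9} (−1)^j C(9,j)·(9−j)!.
Computing: 362880 − 362880 + 181440 − 60480 + 15120 − 3024 + 504 − 72 + 9 − 1 = 133496.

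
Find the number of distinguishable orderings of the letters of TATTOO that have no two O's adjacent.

40

Total arrangements of TATTOO: 6!/(3!·2!) = 60.
Arrangements with the O's together: treat OO as one letter, giving (5)!/(3!) = 20.
Hence 60 − 20 = 40.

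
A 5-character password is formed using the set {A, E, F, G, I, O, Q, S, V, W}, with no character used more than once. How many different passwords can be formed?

30240

This is a permutation of 5 out of 10: P(10,5) = 10!/5!.
That product is 10 × 9 × 8 × 7 × 6 = 30240.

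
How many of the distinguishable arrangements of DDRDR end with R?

4

With the last slot taken by R, it remains to arrange the other 4 letters (DDDR).
Those 4 letters have D appearing 3 times, giving (4)!/(3!) = 4.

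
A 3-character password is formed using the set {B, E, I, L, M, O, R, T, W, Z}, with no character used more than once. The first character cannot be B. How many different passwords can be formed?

648

The first character has 10−1 = 9 choices (anything except B).
The remaining 2 characters are filled from the other 9 symbols without repetition: 9 × 8 = 72.
Total: 9 × 72 = 648.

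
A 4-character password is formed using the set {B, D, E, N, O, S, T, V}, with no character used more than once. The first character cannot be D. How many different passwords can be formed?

1470

The first character has 8−1 = 7 choices (anything except D).
The remaining 3 characters are filled from the other 7 symbols without repetition: 7 × 6 × 5 = 210.
Total: 7 × 210 = 1470.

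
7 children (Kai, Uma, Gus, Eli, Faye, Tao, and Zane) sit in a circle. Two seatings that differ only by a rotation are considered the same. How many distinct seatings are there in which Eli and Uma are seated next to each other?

Glue Eli and Uma into a block (2 internal orders). Seating 6 units around a circle gives (5)! arrangements.
So 2 × (5)! = 2 × 120 = 240.

240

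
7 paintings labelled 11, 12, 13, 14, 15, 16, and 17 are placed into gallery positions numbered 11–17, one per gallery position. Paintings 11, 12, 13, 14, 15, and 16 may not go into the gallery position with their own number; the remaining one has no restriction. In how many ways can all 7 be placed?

2119

Let Aᵢ (for 11 ≤ i ≤ 16) be the placements that put painting i in its forbidden gallery position. Any j of these fix j positions, leaving (7−j)! ways to fill the rest, and there are C(6,j) ways to pick which j.
By inclusion–exclusion, the number of valid placements is Σ_{j=0}^{6} (−1)^j C(6,j)·(7−j)!.
Computing: 5040 − 4320 + 1800 − 480 + 90 − 12 + 1 = 2119.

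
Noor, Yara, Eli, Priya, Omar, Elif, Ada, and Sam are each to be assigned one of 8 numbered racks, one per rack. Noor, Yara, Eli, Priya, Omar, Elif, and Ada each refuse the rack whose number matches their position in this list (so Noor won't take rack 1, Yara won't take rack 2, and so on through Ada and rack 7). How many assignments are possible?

Let Aᵢ (for 1 ≤ i ≤ 7) be the placements that put person i in their forbidden rack. Any j of these fix j positions, leaving (8−j)! ways to fill the rest, and there are C(7,j) ways to pick which j.
By inclusion–exclusion, the number of valid placements is Σ_{j=0}^{7} (−1)^j C(7,j)·(8−j)!.
Computing: 40320 − 35280 + 15120 − 4200 + 840 − 126 + 14 − 1 = 16687.

16687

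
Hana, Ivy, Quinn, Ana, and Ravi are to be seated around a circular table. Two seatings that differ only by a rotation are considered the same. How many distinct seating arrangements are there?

24

Seat Hana anywhere (absorbing the rotational symmetry), then permute the other 4: (4)! = 24.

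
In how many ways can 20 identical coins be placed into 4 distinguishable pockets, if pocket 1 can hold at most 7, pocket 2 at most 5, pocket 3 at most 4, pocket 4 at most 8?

By stars and bars, unrestricted non-negative solutions to x_1+…+x_4 = 20 number C(20+3,3) = 1771.
Subtract solutions that violate a single cap (substitute x_i' = x_i − (cap_i+1)): x_1 ≥ 8 gives C(15,3) = 455; x_2 ≥ 6 gives C(17,3) = 680; x_3 ≥ 5 gives C(18,3) = 816; x_4 ≥ 9 gives C(14,3) = 364. Together 2315.
Add back pairs where two caps are both exceeded: 84 + 120 + 20 + 220 + 56 + 84 = 584.
Subtract triples: 4 + 0 + 0 + 1 = 5.
By inclusion–exclusion the count is 1771 − 2315 + 584 − 5 = 35.

35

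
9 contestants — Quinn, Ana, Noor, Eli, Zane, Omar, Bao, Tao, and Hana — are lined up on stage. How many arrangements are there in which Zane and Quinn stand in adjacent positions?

80640

Treat {Zane, Quinn} as a single unit. There are 8 units to order, and the pair itself can be ordered 2 ways.
So the count is 2·(8)! = 80640.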